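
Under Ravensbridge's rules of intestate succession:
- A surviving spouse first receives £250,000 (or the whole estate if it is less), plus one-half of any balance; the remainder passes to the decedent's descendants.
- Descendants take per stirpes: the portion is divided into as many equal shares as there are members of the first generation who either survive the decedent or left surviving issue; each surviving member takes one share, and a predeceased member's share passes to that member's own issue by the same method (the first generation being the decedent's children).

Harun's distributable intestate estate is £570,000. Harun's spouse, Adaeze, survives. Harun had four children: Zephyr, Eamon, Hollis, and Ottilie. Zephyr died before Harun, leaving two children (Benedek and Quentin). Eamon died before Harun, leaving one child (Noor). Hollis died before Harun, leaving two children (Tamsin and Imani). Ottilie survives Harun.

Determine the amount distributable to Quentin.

Quentin receives £20,000.

Adaeze first takes £250,000, leaving a balance of £320,000. Adaeze then takes one-half of the balance (£160,000), for a total of £410,000. The remaining £160,000 passes to the descendants.
The descendants' portion (£160,000) is divided into 4 shares of £40,000: Ottilie takes £40,000; Zephyr's £40,000 share passes to Zephyr's issue; Eamon's £40,000 share passes to Eamon's issue; Hollis's £40,000 share passes to Hollis's issue.
Zephyr's share (£40,000) is divided into 2 shares of £20,000: Benedek and Quentin each take £20,000.
Eamon's share (£40,000) passes entirely to Noor.
Hollis's share (£40,000) is divided into 2 shares of £20,000: Tamsin and Imani each take £20,000.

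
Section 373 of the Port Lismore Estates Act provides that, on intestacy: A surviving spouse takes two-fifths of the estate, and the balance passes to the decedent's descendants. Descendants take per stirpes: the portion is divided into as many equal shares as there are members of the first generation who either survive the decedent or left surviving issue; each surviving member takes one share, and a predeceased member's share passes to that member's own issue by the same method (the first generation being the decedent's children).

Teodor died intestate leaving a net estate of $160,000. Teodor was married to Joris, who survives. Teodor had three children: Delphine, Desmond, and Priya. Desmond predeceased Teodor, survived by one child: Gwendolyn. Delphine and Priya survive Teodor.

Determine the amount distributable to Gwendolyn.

Joris takes two-fifths of $160,000 = $64,000. The remaining $96,000 passes to the descendants.
The descendants' portion ($96,000) is divided into 3 shares of $32,000: Delphine and Priya each take $32,000; Desmond's $32,000 share passes to Desmond's issue.
Desmond's share ($32,000) passes entirely to Gwendolyn.

Gwendolyn receives $32,000.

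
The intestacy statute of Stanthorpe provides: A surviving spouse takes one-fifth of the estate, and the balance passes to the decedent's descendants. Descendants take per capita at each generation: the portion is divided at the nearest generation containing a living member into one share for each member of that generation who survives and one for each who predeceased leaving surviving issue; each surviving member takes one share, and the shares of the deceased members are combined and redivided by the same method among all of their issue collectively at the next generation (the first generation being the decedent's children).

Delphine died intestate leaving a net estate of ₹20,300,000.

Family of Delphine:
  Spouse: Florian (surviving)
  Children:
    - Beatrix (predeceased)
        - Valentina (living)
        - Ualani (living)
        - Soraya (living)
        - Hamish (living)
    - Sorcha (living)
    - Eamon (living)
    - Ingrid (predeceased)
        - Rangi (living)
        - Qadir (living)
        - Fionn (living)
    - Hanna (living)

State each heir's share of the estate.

Florian: ₹4,060,000; Valentina: ₹928,000; Ualani: ₹928,000; Soraya: ₹928,000; Hamish: ₹928,000; Sorcha: ₹3,248,000; Eamon: ₹3,248,000; Rangi: ₹928,000; Qadir: ₹928,000; Fionn: ₹928,000; Hanna: ₹3,248,000

Florian takes one-fifth of ₹20,300,000 = ₹4,060,000. The remaining ₹16,240,000 passes to the descendants.
The descendants' portion (₹16,240,000) is divided at the children's generation into 5 shares of ₹3,248,000. Sorcha, Eamon, and Hanna each take ₹3,248,000. The 2 shares of the deceased (Beatrix and Ingrid) are combined into a pool of ₹6,496,000.
That pool (₹6,496,000) is divided at the grandchildren's generation equally among Valentina, Ualani, Soraya, Hamish, Rangi, Qadir, and Fionn: ₹928,000 each.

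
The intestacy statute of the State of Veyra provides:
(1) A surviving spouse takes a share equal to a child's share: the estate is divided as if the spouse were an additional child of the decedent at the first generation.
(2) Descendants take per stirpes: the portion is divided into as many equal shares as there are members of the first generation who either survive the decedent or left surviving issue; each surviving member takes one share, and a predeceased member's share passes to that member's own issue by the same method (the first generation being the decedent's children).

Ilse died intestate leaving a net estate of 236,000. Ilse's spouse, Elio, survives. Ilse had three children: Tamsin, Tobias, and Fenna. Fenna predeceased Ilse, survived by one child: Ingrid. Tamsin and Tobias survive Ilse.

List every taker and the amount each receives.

Elio: 59,000; Tamsin: 59,000; Tobias: 59,000; Ingrid: 59,000

The spouse counts as an additional share at the children's level, so there are 4 primary shares of 59,000. Elio takes one such share (59,000).
The children's combined portion (177,000) is divided into 3 shares of 59,000: Tamsin and Tobias each take 59,000; Fenna's 59,000 share passes to Fenna's issue.
Fenna's share (59,000) passes entirely to Ingrid.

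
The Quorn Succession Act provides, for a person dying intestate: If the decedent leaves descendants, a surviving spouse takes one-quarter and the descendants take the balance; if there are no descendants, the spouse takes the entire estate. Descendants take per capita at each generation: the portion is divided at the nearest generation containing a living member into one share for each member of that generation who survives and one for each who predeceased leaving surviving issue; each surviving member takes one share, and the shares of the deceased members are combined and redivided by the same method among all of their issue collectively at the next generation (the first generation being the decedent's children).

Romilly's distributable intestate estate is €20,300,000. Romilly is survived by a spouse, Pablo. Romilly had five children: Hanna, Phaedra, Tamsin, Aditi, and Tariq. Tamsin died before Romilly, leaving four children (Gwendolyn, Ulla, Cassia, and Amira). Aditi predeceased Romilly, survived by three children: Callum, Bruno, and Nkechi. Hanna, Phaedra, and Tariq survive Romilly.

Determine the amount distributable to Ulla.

Pablo takes one-quarter of €20,300,000 = €5,075,000. The remaining €15,225,000 passes to the descendants.
The descendants' portion (€15,225,000) is divided at the children's generation into 5 shares of €3,045,000. Hanna, Phaedra, and Tariq each take €3,045,000. The 2 shares of the deceased (Tamsin and Aditi) are combined into a pool of €6,090,000.
That pool (€6,090,000) is divided at the grandchildren's generation equally among Gwendolyn, Ulla, Cassia, Amira, Callum, Bruno, and Nkechi: €870,000 each.

Ulla receives €870,000.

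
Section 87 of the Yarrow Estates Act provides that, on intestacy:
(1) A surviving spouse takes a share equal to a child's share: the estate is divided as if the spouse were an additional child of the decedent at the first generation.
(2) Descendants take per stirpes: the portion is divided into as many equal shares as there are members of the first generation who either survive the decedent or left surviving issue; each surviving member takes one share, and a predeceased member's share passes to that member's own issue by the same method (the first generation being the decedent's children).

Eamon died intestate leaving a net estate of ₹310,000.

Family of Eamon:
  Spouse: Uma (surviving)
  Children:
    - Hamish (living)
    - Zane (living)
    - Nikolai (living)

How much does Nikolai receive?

Nikolai receives ₹77,500.

The spouse counts as an additional share at the children's level, so there are 4 primary shares of ₹77,500. Uma takes one such share (₹77,500).
The children's combined portion (₹232,500) is divided into 3 shares of ₹77,500: Hamish, Zane, and Nikolai each take ₹77,500.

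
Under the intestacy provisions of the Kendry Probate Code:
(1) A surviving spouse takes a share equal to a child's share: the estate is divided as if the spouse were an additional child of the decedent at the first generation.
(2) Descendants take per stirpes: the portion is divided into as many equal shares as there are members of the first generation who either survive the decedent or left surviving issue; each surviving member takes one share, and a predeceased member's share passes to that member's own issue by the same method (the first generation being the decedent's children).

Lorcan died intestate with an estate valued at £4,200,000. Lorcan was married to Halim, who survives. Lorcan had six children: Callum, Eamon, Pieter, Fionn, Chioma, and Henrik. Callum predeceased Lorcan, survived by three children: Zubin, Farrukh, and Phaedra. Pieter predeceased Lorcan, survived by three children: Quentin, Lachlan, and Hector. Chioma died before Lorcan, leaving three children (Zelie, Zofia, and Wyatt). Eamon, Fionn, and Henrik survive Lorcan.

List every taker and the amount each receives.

The spouse counts as an additional share at the children's level, so there are 7 primary shares of £600,000. Halim takes one such share (£600,000).
The children's combined portion (£3,600,000) is divided into 6 shares of £600,000: Eamon, Fionn, and Henrik each take £600,000; Callum's £600,000 share passes to Callum's issue; Pieter's £600,000 share passes to Pieter's issue; Chioma's £600,000 share passes to Chioma's issue.
Callum's share (£600,000) is divided into 3 shares of £200,000: Zubin, Farrukh, and Phaedra each take £200,000.
Pieter's share (£600,000) is divided into 3 shares of £200,000: Quentin, Lachlan, and Hector each take £200,000.
Chioma's share (£600,000) is divided into 3 shares of £200,000: Zelie, Zofia, and Wyatt each take £200,000.

Halim: £600,000; Zubin: £200,000; Farrukh: £200,000; Phaedra: £200,000; Eamon: £600,000; Quentin: £200,000; Lachlan: £200,000; Hector: £200,000; Fionn: £600,000; Zelie: £200,000; Zofia: £200,000; Wyatt: £200,000; Henrik: £600,000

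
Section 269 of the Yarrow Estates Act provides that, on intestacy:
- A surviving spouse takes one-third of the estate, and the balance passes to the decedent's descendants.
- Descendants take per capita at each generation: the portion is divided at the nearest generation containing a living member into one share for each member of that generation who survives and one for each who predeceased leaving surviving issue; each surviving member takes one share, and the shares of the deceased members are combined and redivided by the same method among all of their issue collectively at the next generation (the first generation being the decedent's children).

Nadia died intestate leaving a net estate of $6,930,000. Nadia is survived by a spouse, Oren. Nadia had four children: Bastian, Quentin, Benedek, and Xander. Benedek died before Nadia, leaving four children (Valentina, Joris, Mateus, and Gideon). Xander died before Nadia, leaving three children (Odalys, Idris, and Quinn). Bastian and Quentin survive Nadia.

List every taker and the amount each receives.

Oren: $2,310,000; Bastian: $1,155,000; Quentin: $1,155,000; Valentina: $330,000; Joris: $330,000; Mateus: $330,000; Gideon: $330,000; Odalys: $330,000; Idris: $330,000; Quinn: $330,000

Oren takes one-third of $6,930,000 = $2,310,000. The remaining $4,620,000 passes to the descendants.
The descendants' portion ($4,620,000) is divided at the children's generation into 4 shares of $1,155,000. Bastian and Quentin each take $1,155,000. The 2 shares of the deceased (Benedek and Xander) are combined into a pool of $2,310,000.
That pool ($2,310,000) is divided at the grandchildren's generation equally among Valentina, Joris, Mateus, Gideon, Odalys, Idris, and Quinn: $330,000 each.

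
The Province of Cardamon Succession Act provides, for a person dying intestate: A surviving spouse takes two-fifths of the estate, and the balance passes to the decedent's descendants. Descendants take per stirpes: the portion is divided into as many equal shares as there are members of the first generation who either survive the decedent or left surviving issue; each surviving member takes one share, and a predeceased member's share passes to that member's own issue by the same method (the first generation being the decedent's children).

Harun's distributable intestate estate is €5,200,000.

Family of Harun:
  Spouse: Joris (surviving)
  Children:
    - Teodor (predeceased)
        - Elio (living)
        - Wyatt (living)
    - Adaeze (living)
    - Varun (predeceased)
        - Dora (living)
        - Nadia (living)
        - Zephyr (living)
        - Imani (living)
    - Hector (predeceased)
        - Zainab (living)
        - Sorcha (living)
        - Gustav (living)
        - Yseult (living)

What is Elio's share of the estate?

Elio receives €390,000.

Joris takes two-fifths of €5,200,000 = €2,080,000. The remaining €3,120,000 passes to the descendants.
The descendants' portion (€3,120,000) is divided into 4 shares of €780,000: Adaeze takes €780,000; Teodor's €780,000 share passes to Teodor's issue; Varun's €780,000 share passes to Varun's issue; Hector's €780,000 share passes to Hector's issue.
Teodor's share (€780,000) is divided into 2 shares of €390,000: Elio and Wyatt each take €390,000.
Varun's share (€780,000) is divided into 4 shares of €195,000: Dora, Nadia, Zephyr, and Imani each take €195,000.
Hector's share (€780,000) is divided into 4 shares of €195,000: Zainab, Sorcha, Gustav, and Yseult each take €195,000.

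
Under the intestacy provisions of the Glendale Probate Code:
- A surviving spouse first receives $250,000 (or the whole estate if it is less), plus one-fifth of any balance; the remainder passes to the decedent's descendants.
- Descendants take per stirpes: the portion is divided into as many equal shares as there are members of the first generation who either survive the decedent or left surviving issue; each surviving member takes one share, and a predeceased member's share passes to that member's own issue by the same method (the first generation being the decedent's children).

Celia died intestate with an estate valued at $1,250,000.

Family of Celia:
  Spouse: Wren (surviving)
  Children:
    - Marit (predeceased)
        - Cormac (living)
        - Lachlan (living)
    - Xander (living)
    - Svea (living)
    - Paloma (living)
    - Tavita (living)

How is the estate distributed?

Wren first takes $250,000, leaving a balance of $1,000,000. Wren then takes one-fifth of the balance ($200,000), for a total of $450,000. The remaining $800,000 passes to the descendants.
The descendants' portion ($800,000) is divided into 5 shares of $160,000: Xander, Svea, Paloma, and Tavita each take $160,000; Marit's $160,000 share passes to Marit's issue.
Marit's share ($160,000) is divided into 2 shares of $80,000: Cormac and Lachlan each take $80,000.

Wren: $450,000; Cormac: $80,000; Lachlan: $80,000; Xander: $160,000; Svea: $160,000; Paloma: $160,000; Tavita: $160,000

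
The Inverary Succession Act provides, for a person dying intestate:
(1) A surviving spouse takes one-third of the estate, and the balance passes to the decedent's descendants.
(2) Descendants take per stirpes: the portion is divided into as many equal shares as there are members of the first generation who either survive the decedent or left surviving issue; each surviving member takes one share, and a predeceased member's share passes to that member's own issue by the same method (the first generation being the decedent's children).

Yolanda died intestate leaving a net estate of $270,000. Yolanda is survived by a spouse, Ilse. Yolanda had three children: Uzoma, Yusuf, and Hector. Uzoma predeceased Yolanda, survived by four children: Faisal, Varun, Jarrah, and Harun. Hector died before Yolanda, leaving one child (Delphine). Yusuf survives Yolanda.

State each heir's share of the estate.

Ilse takes one-third of $270,000 = $90,000. The remaining $180,000 passes to the descendants.
The descendants' portion ($180,000) is divided into 3 shares of $60,000: Yusuf takes $60,000; Uzoma's $60,000 share passes to Uzoma's issue; Hector's $60,000 share passes to Hector's issue.
Uzoma's share ($60,000) is divided into 4 shares of $15,000: Faisal, Varun, Jarrah, and Harun each take $15,000.
Hector's share ($60,000) passes entirely to Delphine.

Ilse: $90,000; Faisal: $15,000; Varun: $15,000; Jarrah: $15,000; Harun: $15,000; Yusuf: $60,000; Delphine: $60,000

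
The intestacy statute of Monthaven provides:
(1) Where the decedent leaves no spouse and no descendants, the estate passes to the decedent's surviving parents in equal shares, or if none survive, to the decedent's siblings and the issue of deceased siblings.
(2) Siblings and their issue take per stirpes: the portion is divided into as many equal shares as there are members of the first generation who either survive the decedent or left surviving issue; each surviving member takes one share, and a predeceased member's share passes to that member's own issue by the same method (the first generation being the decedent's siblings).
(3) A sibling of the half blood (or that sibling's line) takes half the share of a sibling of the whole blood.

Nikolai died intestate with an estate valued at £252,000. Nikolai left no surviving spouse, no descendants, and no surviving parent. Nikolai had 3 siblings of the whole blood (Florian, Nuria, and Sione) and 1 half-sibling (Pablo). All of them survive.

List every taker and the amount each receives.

Florian: £72,000; Nuria: £72,000; Sione: £72,000; Pablo: £36,000

The entire £252,000 passes to the siblings and their issue.
Counting each half-blood sibling's line as half a unit, there are 7/2 units in £252,000, so one unit is £72,000. Whole-blood lines (Florian, Nuria, and Sione) take £72,000 each; half-blood lines (Pablo) take £36,000 each.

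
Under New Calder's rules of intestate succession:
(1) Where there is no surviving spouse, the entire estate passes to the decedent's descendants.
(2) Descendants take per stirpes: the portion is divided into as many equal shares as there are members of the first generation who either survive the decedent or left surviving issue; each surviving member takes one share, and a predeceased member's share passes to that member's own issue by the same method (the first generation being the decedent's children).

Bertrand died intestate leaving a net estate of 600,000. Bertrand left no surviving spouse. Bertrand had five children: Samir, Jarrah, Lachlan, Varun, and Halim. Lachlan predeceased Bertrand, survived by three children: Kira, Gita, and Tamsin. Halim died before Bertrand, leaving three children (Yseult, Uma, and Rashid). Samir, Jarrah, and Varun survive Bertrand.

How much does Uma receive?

The entire 600,000 passes to the descendants.
That amount (600,000) is divided into 5 shares of 120,000: Samir, Jarrah, and Varun each take 120,000; Lachlan's 120,000 share passes to Lachlan's issue; Halim's 120,000 share passes to Halim's issue.
Lachlan's share (120,000) is divided into 3 shares of 40,000: Kira, Gita, and Tamsin each take 40,000.
Halim's share (120,000) is divided into 3 shares of 40,000: Yseult, Uma, and Rashid each take 40,000.

Uma receives 40,000.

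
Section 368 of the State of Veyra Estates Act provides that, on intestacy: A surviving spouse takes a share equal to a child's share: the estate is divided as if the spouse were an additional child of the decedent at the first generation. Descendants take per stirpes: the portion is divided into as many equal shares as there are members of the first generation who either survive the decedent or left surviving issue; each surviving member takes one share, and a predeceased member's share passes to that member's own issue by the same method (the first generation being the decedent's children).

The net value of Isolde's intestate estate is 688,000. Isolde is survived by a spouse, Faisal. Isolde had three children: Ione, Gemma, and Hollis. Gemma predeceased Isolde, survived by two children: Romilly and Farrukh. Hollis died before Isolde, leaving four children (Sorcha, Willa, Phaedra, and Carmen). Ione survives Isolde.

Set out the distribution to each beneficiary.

The spouse counts as an additional share at the children's level, so there are 4 primary shares of 172,000. Faisal takes one such share (172,000).
The children's combined portion (516,000) is divided into 3 shares of 172,000: Ione takes 172,000; Gemma's 172,000 share passes to Gemma's issue; Hollis's 172,000 share passes to Hollis's issue.
Gemma's share (172,000) is divided into 2 shares of 86,000: Romilly and Farrukh each take 86,000.
Hollis's share (172,000) is divided into 4 shares of 43,000: Sorcha, Willa, Phaedra, and Carmen each take 43,000.

Faisal: 172,000; Ione: 172,000; Romilly: 86,000; Farrukh: 86,000; Sorcha: 43,000; Willa: 43,000; Phaedra: 43,000; Carmen: 43,000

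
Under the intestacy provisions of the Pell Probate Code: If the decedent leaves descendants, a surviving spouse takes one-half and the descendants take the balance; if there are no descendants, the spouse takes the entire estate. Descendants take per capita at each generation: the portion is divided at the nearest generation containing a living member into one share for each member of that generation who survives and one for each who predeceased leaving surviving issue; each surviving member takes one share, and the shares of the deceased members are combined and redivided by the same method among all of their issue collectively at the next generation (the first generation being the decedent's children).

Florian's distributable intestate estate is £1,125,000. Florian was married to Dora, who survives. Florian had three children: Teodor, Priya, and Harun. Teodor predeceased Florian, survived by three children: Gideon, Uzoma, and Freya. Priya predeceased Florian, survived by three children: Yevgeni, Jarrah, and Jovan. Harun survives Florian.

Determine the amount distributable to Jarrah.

Dora takes one-half of £1,125,000 = £562,500. The remaining £562,500 passes to the descendants.
The descendants' portion (£562,500) is divided at the children's generation into 3 shares of £187,500. Harun takes £187,500. The 2 shares of the deceased (Teodor and Priya) are combined into a pool of £375,000.
That pool (£375,000) is divided at the grandchildren's generation equally among Gideon, Uzoma, Freya, Yevgeni, Jarrah, and Jovan: £62,500 each.

Jarrah receives £62,500.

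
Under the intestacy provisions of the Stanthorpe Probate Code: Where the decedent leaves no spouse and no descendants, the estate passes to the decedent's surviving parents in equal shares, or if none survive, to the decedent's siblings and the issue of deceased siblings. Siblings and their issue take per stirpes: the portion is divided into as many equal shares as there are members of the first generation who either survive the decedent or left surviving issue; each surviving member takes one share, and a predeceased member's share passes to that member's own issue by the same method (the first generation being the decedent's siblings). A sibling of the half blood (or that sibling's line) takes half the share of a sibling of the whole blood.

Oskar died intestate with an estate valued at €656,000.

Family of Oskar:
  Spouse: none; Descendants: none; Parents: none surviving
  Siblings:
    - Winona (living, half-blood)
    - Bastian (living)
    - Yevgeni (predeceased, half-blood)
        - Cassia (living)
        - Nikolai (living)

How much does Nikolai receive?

Nikolai receives €82,000.

The entire €656,000 passes to the siblings and their issue.
Counting each half-blood sibling's line as half a unit, there are 2 units in €656,000, so one unit is €328,000. Whole-blood lines (Bastian) take €328,000 each; half-blood lines (Winona and Yevgeni) take €164,000 each.
Yevgeni's share (€164,000) is divided into 2 shares of €82,000: Cassia and Nikolai each take €82,000.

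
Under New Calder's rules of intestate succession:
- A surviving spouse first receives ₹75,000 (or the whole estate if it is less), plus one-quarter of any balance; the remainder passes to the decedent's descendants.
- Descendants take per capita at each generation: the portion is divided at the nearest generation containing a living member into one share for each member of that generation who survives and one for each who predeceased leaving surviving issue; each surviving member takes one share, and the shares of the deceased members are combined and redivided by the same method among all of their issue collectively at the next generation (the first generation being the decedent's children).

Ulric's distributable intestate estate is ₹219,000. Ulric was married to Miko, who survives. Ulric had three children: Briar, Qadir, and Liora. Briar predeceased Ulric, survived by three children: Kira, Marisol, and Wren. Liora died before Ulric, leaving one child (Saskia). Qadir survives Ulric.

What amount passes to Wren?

Miko first takes ₹75,000, leaving a balance of ₹144,000. Miko then takes one-quarter of the balance (₹36,000), for a total of ₹111,000. The remaining ₹108,000 passes to the descendants.
The descendants' portion (₹108,000) is divided at the children's generation into 3 shares of ₹36,000. Qadir takes ₹36,000. The 2 shares of the deceased (Briar and Liora) are combined into a pool of ₹72,000.
That pool (₹72,000) is divided at the grandchildren's generation equally among Kira, Marisol, Wren, and Saskia: ₹18,000 each.

Wren receives ₹18,000.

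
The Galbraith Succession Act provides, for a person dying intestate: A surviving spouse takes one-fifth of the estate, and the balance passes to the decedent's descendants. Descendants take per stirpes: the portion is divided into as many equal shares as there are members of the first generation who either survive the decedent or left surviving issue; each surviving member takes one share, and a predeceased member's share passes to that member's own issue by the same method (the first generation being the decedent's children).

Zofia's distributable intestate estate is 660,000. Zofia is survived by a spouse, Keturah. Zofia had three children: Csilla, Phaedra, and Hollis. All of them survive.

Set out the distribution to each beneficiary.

Keturah takes one-fifth of 660,000 = 132,000. The remaining 528,000 passes to the descendants.
The descendants' portion (528,000) is divided into 3 shares of 176,000: Csilla, Phaedra, and Hollis each take 176,000.

Keturah: 132,000; Csilla: 176,000; Phaedra: 176,000; Hollis: 176,000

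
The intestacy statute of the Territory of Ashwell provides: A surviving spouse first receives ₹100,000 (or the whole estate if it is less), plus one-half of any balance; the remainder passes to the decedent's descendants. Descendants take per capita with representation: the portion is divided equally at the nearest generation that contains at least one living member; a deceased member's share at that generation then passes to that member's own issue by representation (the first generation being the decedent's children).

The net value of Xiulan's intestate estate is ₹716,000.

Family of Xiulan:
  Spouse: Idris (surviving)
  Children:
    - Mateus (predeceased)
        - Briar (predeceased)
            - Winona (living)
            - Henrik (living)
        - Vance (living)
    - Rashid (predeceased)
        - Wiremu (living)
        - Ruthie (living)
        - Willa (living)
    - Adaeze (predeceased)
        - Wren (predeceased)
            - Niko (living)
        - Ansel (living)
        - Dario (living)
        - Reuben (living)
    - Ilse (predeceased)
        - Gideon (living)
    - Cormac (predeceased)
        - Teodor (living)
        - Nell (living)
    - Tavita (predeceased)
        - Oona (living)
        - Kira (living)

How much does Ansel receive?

Ansel receives ₹22,000.

Idris first takes ₹100,000, leaving a balance of ₹616,000. Idris then takes one-half of the balance (₹308,000), for a total of ₹408,000. The remaining ₹308,000 passes to the descendants.
No child survives, so the initial division is made at the grandchildren's generation.
The descendants' portion (₹308,000) is divided into 14 shares of ₹22,000: Vance, Wiremu, Ruthie, Willa, Ansel, Dario, Reuben, Gideon, Teodor, Nell, Oona, and Kira each take ₹22,000; Briar's ₹22,000 share passes to Briar's issue; Wren's ₹22,000 share passes to Wren's issue.
Briar's share (₹22,000) is divided into 2 shares of ₹11,000: Winona and Henrik each take ₹11,000.
Wren's share (₹22,000) passes entirely to Niko.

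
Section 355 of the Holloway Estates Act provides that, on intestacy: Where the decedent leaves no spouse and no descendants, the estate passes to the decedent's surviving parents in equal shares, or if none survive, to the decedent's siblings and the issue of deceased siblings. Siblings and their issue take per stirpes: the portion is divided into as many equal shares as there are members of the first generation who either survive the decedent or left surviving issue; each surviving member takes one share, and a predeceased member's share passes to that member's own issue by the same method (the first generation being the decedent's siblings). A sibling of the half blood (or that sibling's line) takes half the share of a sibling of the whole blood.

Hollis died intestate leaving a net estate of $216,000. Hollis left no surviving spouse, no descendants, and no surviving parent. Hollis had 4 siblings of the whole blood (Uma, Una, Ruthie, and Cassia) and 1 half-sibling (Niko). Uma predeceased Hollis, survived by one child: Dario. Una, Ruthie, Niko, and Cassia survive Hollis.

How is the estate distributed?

The entire $216,000 passes to the siblings and their issue.
Counting each half-blood sibling's line as half a unit, there are 9/2 units in $216,000, so one unit is $48,000. Whole-blood lines (Uma, Una, Ruthie, and Cassia) take $48,000 each; half-blood lines (Niko) take $24,000 each.
Uma's share ($48,000) passes entirely to Dario.

Dario: $48,000; Una: $48,000; Ruthie: $48,000; Niko: $24,000; Cassia: $48,000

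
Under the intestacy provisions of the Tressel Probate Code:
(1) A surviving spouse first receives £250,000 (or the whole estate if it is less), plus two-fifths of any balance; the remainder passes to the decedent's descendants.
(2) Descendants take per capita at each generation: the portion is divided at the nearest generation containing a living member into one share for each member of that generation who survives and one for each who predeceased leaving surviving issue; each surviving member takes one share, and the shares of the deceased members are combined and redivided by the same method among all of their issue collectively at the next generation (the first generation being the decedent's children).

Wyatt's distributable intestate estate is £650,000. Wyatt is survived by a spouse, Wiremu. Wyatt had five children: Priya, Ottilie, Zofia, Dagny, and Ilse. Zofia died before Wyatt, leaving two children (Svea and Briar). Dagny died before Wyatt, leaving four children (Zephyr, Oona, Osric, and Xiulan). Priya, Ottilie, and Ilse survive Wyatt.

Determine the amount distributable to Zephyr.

Wiremu first takes £250,000, leaving a balance of £400,000. Wiremu then takes two-fifths of the balance (£160,000), for a total of £410,000. The remaining £240,000 passes to the descendants.
The descendants' portion (£240,000) is divided at the children's generation into 5 shares of £48,000. Priya, Ottilie, and Ilse each take £48,000. The 2 shares of the deceased (Zofia and Dagny) are combined into a pool of £96,000.
That pool (£96,000) is divided at the grandchildren's generation equally among Svea, Briar, Zephyr, Oona, Osric, and Xiulan: £16,000 each.

Zephyr receives £16,000.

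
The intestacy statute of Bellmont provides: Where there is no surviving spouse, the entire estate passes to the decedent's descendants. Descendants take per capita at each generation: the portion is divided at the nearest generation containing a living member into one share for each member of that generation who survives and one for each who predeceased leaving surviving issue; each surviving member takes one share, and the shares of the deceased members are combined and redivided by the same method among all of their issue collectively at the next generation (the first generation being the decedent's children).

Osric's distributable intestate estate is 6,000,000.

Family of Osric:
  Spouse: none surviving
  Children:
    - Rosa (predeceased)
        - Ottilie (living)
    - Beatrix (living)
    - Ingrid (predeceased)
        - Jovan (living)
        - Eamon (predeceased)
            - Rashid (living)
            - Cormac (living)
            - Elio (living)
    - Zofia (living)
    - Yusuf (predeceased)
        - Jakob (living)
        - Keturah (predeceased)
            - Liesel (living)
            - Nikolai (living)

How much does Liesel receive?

Liesel receives 288,000.

The entire 6,000,000 passes to the descendants.
That amount (6,000,000) is divided at the children's generation into 5 shares of 1,200,000. Beatrix and Zofia each take 1,200,000. The 3 shares of the deceased (Rosa, Ingrid, and Yusuf) are combined into a pool of 3,600,000.
That pool (3,600,000) is divided at the grandchildren's generation into 5 shares of 720,000. Ottilie, Jovan, and Jakob each take 720,000. The 2 shares of the deceased (Eamon and Keturah) are combined into a pool of 1,440,000.
That pool (1,440,000) is divided at the great-grandchildren's generation equally among Rashid, Cormac, Elio, Liesel, and Nikolai: 288,000 each.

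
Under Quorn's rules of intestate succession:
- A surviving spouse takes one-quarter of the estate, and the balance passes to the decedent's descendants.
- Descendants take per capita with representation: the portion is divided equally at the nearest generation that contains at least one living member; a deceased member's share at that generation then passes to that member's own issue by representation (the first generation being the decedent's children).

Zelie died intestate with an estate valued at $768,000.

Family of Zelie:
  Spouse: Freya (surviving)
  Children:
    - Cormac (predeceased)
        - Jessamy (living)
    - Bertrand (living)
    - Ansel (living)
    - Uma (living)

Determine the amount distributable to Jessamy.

Freya takes one-quarter of $768,000 = $192,000. The remaining $576,000 passes to the descendants.
The descendants' portion ($576,000) is divided into 4 shares of $144,000: Bertrand, Ansel, and Uma each take $144,000; Cormac's $144,000 share passes to Cormac's issue.
Cormac's share ($144,000) passes entirely to Jessamy.

Jessamy receives $144,000.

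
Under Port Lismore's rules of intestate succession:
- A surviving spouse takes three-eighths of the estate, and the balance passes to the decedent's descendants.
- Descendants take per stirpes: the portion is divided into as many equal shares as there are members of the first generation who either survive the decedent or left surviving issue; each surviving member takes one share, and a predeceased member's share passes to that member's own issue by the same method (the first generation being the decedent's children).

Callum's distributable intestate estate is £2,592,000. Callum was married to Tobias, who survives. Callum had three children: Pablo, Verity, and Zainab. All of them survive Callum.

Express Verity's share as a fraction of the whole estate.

Tobias takes three-eighths of £2,592,000 = £972,000. The remaining £1,620,000 passes to the descendants.
The descendants' portion (£1,620,000) is divided into 3 shares of £540,000: Pablo, Verity, and Zainab each take £540,000.

Verity receives 5/24 of the estate.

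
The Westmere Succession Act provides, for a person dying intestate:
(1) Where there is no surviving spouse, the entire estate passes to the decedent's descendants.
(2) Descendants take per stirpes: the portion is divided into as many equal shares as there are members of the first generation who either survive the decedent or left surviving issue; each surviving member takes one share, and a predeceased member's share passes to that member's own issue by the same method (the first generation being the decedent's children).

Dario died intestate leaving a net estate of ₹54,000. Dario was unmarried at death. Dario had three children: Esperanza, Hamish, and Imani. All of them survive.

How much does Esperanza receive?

The entire ₹54,000 passes to the descendants.
That amount (₹54,000) is divided into 3 shares of ₹18,000: Esperanza, Hamish, and Imani each take ₹18,000.

Esperanza receives ₹18,000.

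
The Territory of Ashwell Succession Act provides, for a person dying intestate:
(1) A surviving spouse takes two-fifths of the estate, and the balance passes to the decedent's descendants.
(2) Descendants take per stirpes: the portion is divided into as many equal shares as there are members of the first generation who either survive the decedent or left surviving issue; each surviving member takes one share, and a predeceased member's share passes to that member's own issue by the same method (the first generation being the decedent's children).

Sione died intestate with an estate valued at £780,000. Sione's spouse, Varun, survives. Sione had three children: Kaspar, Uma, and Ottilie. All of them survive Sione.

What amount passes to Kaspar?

Varun takes two-fifths of £780,000 = £312,000. The remaining £468,000 passes to the descendants.
The descendants' portion (£468,000) is divided into 3 shares of £156,000: Kaspar, Uma, and Ottilie each take £156,000.

Kaspar receives £156,000.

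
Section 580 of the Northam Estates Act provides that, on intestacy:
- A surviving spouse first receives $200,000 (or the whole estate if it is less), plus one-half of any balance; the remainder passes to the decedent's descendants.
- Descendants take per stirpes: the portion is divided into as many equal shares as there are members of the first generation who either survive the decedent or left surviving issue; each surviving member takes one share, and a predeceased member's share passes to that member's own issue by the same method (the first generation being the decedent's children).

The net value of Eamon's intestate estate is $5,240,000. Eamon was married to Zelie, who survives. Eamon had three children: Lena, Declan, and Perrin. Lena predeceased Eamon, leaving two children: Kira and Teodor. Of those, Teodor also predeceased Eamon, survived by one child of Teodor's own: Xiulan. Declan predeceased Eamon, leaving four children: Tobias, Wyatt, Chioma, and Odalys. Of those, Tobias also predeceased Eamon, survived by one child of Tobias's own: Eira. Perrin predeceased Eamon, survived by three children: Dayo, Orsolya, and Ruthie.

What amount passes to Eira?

Zelie first takes $200,000, leaving a balance of $5,040,000. Zelie then takes one-half of the balance ($2,520,000), for a total of $2,720,000. The remaining $2,520,000 passes to the descendants.
The descendants' portion ($2,520,000) is divided into 3 shares of $840,000: Lena's $840,000 share passes to Lena's issue; Declan's $840,000 share passes to Declan's issue; Perrin's $840,000 share passes to Perrin's issue.
Lena's share ($840,000) is divided into 2 shares of $420,000: Kira takes $420,000; Teodor's $420,000 share passes to Teodor's issue.
Teodor's share ($420,000) passes entirely to Xiulan.
Declan's share ($840,000) is divided into 4 shares of $210,000: Wyatt, Chioma, and Odalys each take $210,000; Tobias's $210,000 share passes to Tobias's issue.
Tobias's share ($210,000) passes entirely to Eira.
Perrin's share ($840,000) is divided into 3 shares of $280,000: Dayo, Orsolya, and Ruthie each take $280,000.

Eira receives $210,000.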